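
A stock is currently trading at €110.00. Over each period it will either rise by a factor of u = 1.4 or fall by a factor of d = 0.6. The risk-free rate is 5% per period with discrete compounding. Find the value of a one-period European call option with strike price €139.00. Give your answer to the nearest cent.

€8.04

Risk-neutral probability p = (1 + 0.05 − 0.6)/(1.4 − 0.6) = 0.4500/0.8000 = 0.5625
Terminal stock prices: S_u = 154, S_d = 66
Terminal payoffs (S − K): max(15, 0) = 15, max(-73, 0) = 0
Node 0 (S = 110): V_0 = 1/1.05·[0.5625·15.0000 + 0.4375·0.0000] = 8.0357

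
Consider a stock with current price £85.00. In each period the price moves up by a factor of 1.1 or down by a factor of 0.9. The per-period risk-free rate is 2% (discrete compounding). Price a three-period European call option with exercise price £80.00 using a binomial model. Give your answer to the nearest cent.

£11.86

Risk-neutral probability p = (1 + 0.02 − 0.9)/(1.1 − 0.9) = 0.1200/0.2000 = 0.6000
Terminal stock prices: S_uuu = 113.1, S_uud = 92.57, S_udd = 75.74, S_ddd = 61.97
Terminal payoffs (S − K): max(33.14, 0) = 33.14, max(12.57, 0) = 12.57, max(-4.265, 0) = 0, max(-18.03, 0) = 0
Node uu (S = 102.9): V_uu = 1/1.02·[0.6000·33.1350 + 0.4000·12.5650] = 24.4186
Node ud (S = 84.15): V_ud = 1/1.02·[0.6000·12.5650 + 0.4000·0.0000] = 7.3912
Node dd (S = 68.85): V_dd = 1/1.02·[0.6000·0.0000 + 0.4000·0.0000] = 0.0000
Node u (S = 93.5): V_u = 1/1.02·[0.6000·24.4186 + 0.4000·7.3912] = 17.2624
Node d (S = 76.5): V_d = 1/1.02·[0.6000·7.3912 + 0.4000·0.0000] = 4.3478
Node 0 (S = 85): V_0 = 1/1.02·[0.6000·17.2624 + 0.4000·4.3478] = 11.8594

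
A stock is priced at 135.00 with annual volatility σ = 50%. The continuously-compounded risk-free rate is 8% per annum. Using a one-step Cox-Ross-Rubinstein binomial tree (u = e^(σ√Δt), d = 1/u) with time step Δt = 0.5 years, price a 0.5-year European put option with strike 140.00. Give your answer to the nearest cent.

CRR parameters: u = e^(σ√Δt) = e^(0.5·√0.5) = 1.4241, d = 1/u = 0.7022
Per-period rate: rΔt = 0.08·0.5 = 0.04, so R = e^0.04 = 1.0408
Risk-neutral probability p = (e^0.04 − 0.7022)/(1.4241 − 0.7022) = 0.3386/0.7219 = 0.4691
Terminal stock prices: S_u = 192.3, S_d = 94.8
Terminal payoffs (K − S): max(-52.26, 0) = 0, max(45.2, 0) = 45.2
Node 0 (S = 135): V_0 = e^(−0.04)·[0.4691·0.0000 + 0.5309·45.2046] = 23.0602

23.06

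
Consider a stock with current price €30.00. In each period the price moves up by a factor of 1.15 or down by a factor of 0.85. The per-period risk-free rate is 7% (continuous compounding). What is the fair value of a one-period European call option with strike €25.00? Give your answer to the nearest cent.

Risk-neutral probability p = (e^0.07 − 0.85)/(1.15 − 0.85) = 0.2225/0.3000 = 0.7417
Terminal stock prices: S_u = 34.5, S_d = 25.5
Terminal payoffs (S − K): max(9.5, 0) = 9.5, max(0.5, 0) = 0.5
Node 0 (S = 30): V_0 = e^(−0.07)·[0.7417·9.5000 + 0.2583·0.5000] = 6.6902

€6.69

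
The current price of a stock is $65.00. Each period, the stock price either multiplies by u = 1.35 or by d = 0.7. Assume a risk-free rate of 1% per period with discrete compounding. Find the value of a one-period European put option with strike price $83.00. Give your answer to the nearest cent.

Risk-neutral probability p = (1 + 0.01 − 0.7)/(1.35 − 0.7) = 0.3100/0.6500 = 0.4769
Terminal stock prices: S_u = 87.75, S_d = 45.5
Terminal payoffs (K − S): max(-4.75, 0) = 0, max(37.5, 0) = 37.5
Node 0 (S = 65): V_0 = 1/1.01·[0.4769·0.0000 + 0.5231·37.5000] = 19.4212

$19.42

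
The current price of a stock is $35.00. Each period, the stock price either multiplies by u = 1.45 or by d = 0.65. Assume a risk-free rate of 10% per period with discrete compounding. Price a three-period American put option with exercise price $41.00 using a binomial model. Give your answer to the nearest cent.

$8.89

Risk-neutral probability p = (1 + 0.1 − 0.65)/(1.45 − 0.65) = 0.4500/0.8000 = 0.5625
Terminal stock prices: S_uuu = 106.7, S_uud = 47.83, S_udd = 21.44, S_ddd = 9.612
Terminal payoffs (K − S): max(-65.7, 0) = 0, max(-6.832, 0) = 0, max(19.56, 0) = 19.56, max(31.39, 0) = 31.39
Node uu (S = 73.59): continuation = 1/1.1·[0.5625·0.0000 + 0.4375·0.0000] = 0.0000; exercise value = 0.0000 ≤ continuation, so V_uu = 0.0000
Node ud (S = 32.99): continuation = 1/1.1·[0.5625·0.0000 + 0.4375·19.5581] = 7.7788; exercise value = 8.0125 > continuation, so V_ud = 8.0125 (exercise)
Node dd (S = 14.79): continuation = 1/1.1·[0.5625·19.5581 + 0.4375·31.3881] = 22.4852; exercise value = 26.2125 > continuation, so V_dd = 26.2125 (exercise)
Node u (S = 50.75): continuation = 1/1.1·[0.5625·0.0000 + 0.4375·8.0125] = 3.1868; exercise value = 0.0000 ≤ continuation, so V_u = 3.1868
Node d (S = 22.75): continuation = 1/1.1·[0.5625·8.0125 + 0.4375·26.2125] = 14.5227; exercise value = 18.2500 > continuation, so V_d = 18.2500 (exercise)
Node 0 (S = 35): continuation = 1/1.1·[0.5625·3.1868 + 0.4375·18.2500] = 8.8881; exercise value = 6.0000 ≤ continuation, so V_0 = 8.8881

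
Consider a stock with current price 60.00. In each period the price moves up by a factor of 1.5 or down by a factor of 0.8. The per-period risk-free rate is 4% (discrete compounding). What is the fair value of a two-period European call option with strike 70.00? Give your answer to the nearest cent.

7.90

Risk-neutral probability p = (1 + 0.04 − 0.8)/(1.5 − 0.8) = 0.2400/0.7000 = 0.3429
Terminal stock prices: S_uu = 135, S_ud = 72, S_dd = 38.4
Terminal payoffs (S − K): max(65, 0) = 65, max(2, 0) = 2, max(-31.6, 0) = 0
Node u (S = 90): V_u = 1/1.04·[0.3429·65.0000 + 0.6571·2.0000] = 22.6923
Node d (S = 48): V_d = 1/1.04·[0.3429·2.0000 + 0.6571·0.0000] = 0.6593
Node 0 (S = 60): V_0 = 1/1.04·[0.3429·22.6923 + 0.6571·0.6593] = 7.8976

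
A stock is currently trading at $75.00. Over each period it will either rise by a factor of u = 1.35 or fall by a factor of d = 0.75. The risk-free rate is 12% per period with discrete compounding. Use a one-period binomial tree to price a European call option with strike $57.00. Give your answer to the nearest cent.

Risk-neutral probability p = (1 + 0.12 − 0.75)/(1.35 − 0.75) = 0.3700/0.6000 = 0.6167
Terminal stock prices: S_u = 101.2, S_d = 56.25
Terminal payoffs (S − K): max(44.25, 0) = 44.25, max(-0.75, 0) = 0
Node 0 (S = 75): V_0 = 1/1.12·[0.6167·44.2500 + 0.3833·0.0000] = 24.3638

$24.36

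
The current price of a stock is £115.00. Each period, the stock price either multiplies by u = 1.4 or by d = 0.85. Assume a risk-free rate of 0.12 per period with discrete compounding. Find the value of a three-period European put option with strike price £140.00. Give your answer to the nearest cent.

£12.95

Risk-neutral probability p = (1 + 0.12 − 0.85)/(1.4 − 0.85) = 0.2700/0.5500 = 0.4909
Terminal stock prices: S_uuu = 315.6, S_uud = 191.6, S_udd = 116.3, S_ddd = 70.62
Terminal payoffs (K − S): max(-175.6, 0) = 0, max(-51.59, 0) = 0, max(23.68, 0) = 23.68, max(69.38, 0) = 69.38
Node uu (S = 225.4): V_uu = 1/1.12·[0.4909·0.0000 + 0.5091·0.0000] = 0.0000
Node ud (S = 136.8): V_ud = 1/1.12·[0.4909·0.0000 + 0.5091·23.6775] = 10.7625
Node dd (S = 83.09): V_dd = 1/1.12·[0.4909·23.6775 + 0.5091·69.3756] = 41.9125
Node u (S = 161): V_u = 1/1.12·[0.4909·0.0000 + 0.5091·10.7625] = 4.8920
Node d (S = 97.75): V_d = 1/1.12·[0.4909·10.7625 + 0.5091·41.9125] = 23.7685
Node 0 (S = 115): V_0 = 1/1.12·[0.4909·4.8920 + 0.5091·23.7685] = 12.9481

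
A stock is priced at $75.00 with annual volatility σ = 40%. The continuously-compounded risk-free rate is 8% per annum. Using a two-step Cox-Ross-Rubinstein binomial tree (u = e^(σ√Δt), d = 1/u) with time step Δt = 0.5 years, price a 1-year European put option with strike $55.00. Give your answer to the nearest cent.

$2.85

CRR parameters: u = e^(σ√Δt) = e^(0.4·√0.5) = 1.3269, d = 1/u = 0.7536
Per-period rate: rΔt = 0.08·0.5 = 0.04, so R = e^0.04 = 1.0408
Risk-neutral probability p = (e^0.04 − 0.7536)/(1.3269 − 0.7536) = 0.2872/0.5733 = 0.5009
Terminal stock prices: S_uu = 132, S_ud = 75, S_dd = 42.6
Terminal payoffs (K − S): max(-77.05, 0) = 0, max(-20, 0) = 0, max(12.4, 0) = 12.4
Node u (S = 99.52): V_u = e^(−0.04)·[0.5009·0.0000 + 0.4991·0.0000] = 0.0000
Node d (S = 56.52): V_d = e^(−0.04)·[0.5009·0.0000 + 0.4991·12.4022] = 5.9467
Node 0 (S = 75): V_0 = e^(−0.04)·[0.5009·0.0000 + 0.4991·5.9467] = 2.8513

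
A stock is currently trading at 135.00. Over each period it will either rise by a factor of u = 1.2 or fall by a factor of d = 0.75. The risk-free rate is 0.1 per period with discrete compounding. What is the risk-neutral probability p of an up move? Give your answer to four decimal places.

Risk-neutral probability p = (1 + 0.1 − 0.75)/(1.2 − 0.75) = 0.3500/0.4500 = 0.7778

p = 0.7778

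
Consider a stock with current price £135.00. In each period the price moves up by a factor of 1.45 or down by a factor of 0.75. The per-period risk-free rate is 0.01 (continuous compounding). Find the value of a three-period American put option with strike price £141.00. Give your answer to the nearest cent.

£33.99

Risk-neutral probability p = (e^0.01 − 0.75)/(1.45 − 0.75) = 0.2601/0.7000 = 0.3715
Terminal stock prices: S_uuu = 411.6, S_uud = 212.9, S_udd = 110.1, S_ddd = 56.95
Terminal payoffs (K − S): max(-270.6, 0) = 0, max(-71.88, 0) = 0, max(30.89, 0) = 30.89, max(84.05, 0) = 84.05
Node uu (S = 283.8): continuation = e^(−0.01)·[0.3715·0.0000 + 0.6285·0.0000] = 0.0000; exercise value = 0.0000 ≤ continuation, so V_uu = 0.0000
Node ud (S = 146.8): continuation = e^(−0.01)·[0.3715·0.0000 + 0.6285·30.8906] = 19.2216; exercise value = 0.0000 ≤ continuation, so V_ud = 19.2216
Node dd (S = 75.94): continuation = e^(−0.01)·[0.3715·30.8906 + 0.6285·84.0469] = 63.6595; exercise value = 65.0625 > continuation, so V_dd = 65.0625 (exercise)
Node u (S = 195.8): continuation = e^(−0.01)·[0.3715·0.0000 + 0.6285·19.2216] = 11.9605; exercise value = 0.0000 ≤ continuation, so V_u = 11.9605
Node d (S = 101.2): continuation = e^(−0.01)·[0.3715·19.2216 + 0.6285·65.0625] = 47.5547; exercise value = 39.7500 ≤ continuation, so V_d = 47.5547
Node 0 (S = 135): continuation = e^(−0.01)·[0.3715·11.9605 + 0.6285·47.5547] = 33.9898; exercise value = 6.0000 ≤ continuation, so V_0 = 33.9898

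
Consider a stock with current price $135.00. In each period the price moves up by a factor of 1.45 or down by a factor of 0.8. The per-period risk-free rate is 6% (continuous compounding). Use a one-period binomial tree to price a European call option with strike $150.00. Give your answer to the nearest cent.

Risk-neutral probability p = (e^0.06 − 0.8)/(1.45 − 0.8) = 0.2618/0.6500 = 0.4028
Terminal stock prices: S_u = 195.8, S_d = 108
Terminal payoffs (S − K): max(45.75, 0) = 45.75, max(-42, 0) = 0
Node 0 (S = 135): V_0 = e^(−0.06)·[0.4028·45.7500 + 0.5972·0.0000] = 17.3560

$17.36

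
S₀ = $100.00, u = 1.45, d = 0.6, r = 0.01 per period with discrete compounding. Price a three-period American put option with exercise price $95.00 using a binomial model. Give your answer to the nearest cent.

$26.24

Risk-neutral probability p = (1 + 0.01 − 0.6)/(1.45 − 0.6) = 0.4100/0.8500 = 0.4824
Terminal stock prices: S_uuu = 304.9, S_uud = 126.1, S_udd = 52.2, S_ddd = 21.6
Terminal payoffs (K − S): max(-209.9, 0) = 0, max(-31.15, 0) = 0, max(42.8, 0) = 42.8, max(73.4, 0) = 73.4
Node uu (S = 210.2): continuation = 1/1.01·[0.4824·0.0000 + 0.5176·0.0000] = 0.0000; exercise value = 0.0000 ≤ continuation, so V_uu = 0.0000
Node ud (S = 87): continuation = 1/1.01·[0.4824·0.0000 + 0.5176·42.8000] = 21.9359; exercise value = 8.0000 ≤ continuation, so V_ud = 21.9359
Node dd (S = 36): continuation = 1/1.01·[0.4824·42.8000 + 0.5176·73.4000] = 58.0594; exercise value = 59.0000 > continuation, so V_dd = 59.0000 (exercise)
Node u (S = 145): continuation = 1/1.01·[0.4824·0.0000 + 0.5176·21.9359] = 11.2426; exercise value = 0.0000 ≤ continuation, so V_u = 11.2426
Node d (S = 60): continuation = 1/1.01·[0.4824·21.9359 + 0.5176·59.0000] = 40.7149; exercise value = 35.0000 ≤ continuation, so V_d = 40.7149
Node 0 (S = 100): continuation = 1/1.01·[0.4824·11.2426 + 0.5176·40.7149] = 26.2365; exercise value = 0.0000 ≤ continuation, so V_0 = 26.2365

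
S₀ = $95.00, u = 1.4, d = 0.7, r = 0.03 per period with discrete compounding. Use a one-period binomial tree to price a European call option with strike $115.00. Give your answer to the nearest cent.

Risk-neutral probability p = (1 + 0.03 − 0.7)/(1.4 − 0.7) = 0.3300/0.7000 = 0.4714
Terminal stock prices: S_u = 133, S_d = 66.5
Terminal payoffs (S − K): max(18, 0) = 18, max(-48.5, 0) = 0
Node 0 (S = 95): V_0 = 1/1.03·[0.4714·18.0000 + 0.5286·0.0000] = 8.2386

$8.24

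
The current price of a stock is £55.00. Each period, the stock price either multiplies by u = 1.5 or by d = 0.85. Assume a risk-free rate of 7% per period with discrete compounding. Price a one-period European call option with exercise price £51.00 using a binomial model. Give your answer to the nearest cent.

Risk-neutral probability p = (1 + 0.07 − 0.85)/(1.5 − 0.85) = 0.2200/0.6500 = 0.3385
Terminal stock prices: S_u = 82.5, S_d = 46.75
Terminal payoffs (S − K): max(31.5, 0) = 31.5, max(-4.25, 0) = 0
Node 0 (S = 55): V_0 = 1/1.07·[0.3385·31.5000 + 0.6615·0.0000] = 9.9641

£9.96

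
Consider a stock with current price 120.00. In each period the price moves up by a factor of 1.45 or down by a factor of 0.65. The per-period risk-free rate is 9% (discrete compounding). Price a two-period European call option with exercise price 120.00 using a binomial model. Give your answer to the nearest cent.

Risk-neutral probability p = (1 + 0.09 − 0.65)/(1.45 − 0.65) = 0.4400/0.8000 = 0.5500
Terminal stock prices: S_uu = 252.3, S_ud = 113.1, S_dd = 50.7
Terminal payoffs (S − K): max(132.3, 0) = 132.3, max(-6.9, 0) = 0, max(-69.3, 0) = 0
Node u (S = 174): V_u = 1/1.09·[0.5500·132.3000 + 0.4500·0.0000] = 66.7569
Node d (S = 78): V_d = 1/1.09·[0.5500·0.0000 + 0.4500·0.0000] = 0.0000
Node 0 (S = 120): V_0 = 1/1.09·[0.5500·66.7569 + 0.4500·0.0000] = 33.6847

33.68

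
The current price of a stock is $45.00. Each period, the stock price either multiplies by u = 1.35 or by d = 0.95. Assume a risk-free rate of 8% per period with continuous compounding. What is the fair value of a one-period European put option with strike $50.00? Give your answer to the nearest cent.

Risk-neutral probability p = (e^0.08 − 0.95)/(1.35 − 0.95) = 0.1333/0.4000 = 0.3332
Terminal stock prices: S_u = 60.75, S_d = 42.75
Terminal payoffs (K − S): max(-10.75, 0) = 0, max(7.25, 0) = 7.25
Node 0 (S = 45): V_0 = e^(−0.08)·[0.3332·0.0000 + 0.6668·7.2500] = 4.4625

$4.46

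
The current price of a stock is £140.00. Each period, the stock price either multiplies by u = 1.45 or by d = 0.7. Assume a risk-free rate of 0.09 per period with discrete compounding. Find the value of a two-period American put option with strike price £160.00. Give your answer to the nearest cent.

£31.06

Risk-neutral probability p = (1 + 0.09 − 0.7)/(1.45 − 0.7) = 0.3900/0.7500 = 0.5200
Terminal stock prices: S_uu = 294.4, S_ud = 142.1, S_dd = 68.6
Terminal payoffs (K − S): max(-134.4, 0) = 0, max(17.9, 0) = 17.9, max(91.4, 0) = 91.4
Node u (S = 203): continuation = 1/1.09·[0.5200·0.0000 + 0.4800·17.9000] = 7.8826; exercise value = 0.0000 ≤ continuation, so V_u = 7.8826
Node d (S = 98): continuation = 1/1.09·[0.5200·17.9000 + 0.4800·91.4000] = 48.7890; exercise value = 62.0000 > continuation, so V_d = 62.0000 (exercise)
Node 0 (S = 140): continuation = 1/1.09·[0.5200·7.8826 + 0.4800·62.0000] = 31.0632; exercise value = 20.0000 ≤ continuation, so V_0 = 31.0632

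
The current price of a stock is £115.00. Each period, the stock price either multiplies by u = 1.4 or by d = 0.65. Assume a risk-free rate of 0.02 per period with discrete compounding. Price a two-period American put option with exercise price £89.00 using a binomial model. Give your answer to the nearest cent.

Risk-neutral probability p = (1 + 0.02 − 0.65)/(1.4 − 0.65) = 0.3700/0.7500 = 0.4933
Terminal stock prices: S_uu = 225.4, S_ud = 104.7, S_dd = 48.59
Terminal payoffs (K − S): max(-136.4, 0) = 0, max(-15.65, 0) = 0, max(40.41, 0) = 40.41
Node u (S = 161): continuation = 1/1.02·[0.4933·0.0000 + 0.5067·0.0000] = 0.0000; exercise value = 0.0000 ≤ continuation, so V_u = 0.0000
Node d (S = 74.75): continuation = 1/1.02·[0.4933·0.0000 + 0.5067·40.4125] = 20.0742; exercise value = 14.2500 ≤ continuation, so V_d = 20.0742
Node 0 (S = 115): continuation = 1/1.02·[0.4933·0.0000 + 0.5067·20.0742] = 9.9715; exercise value = 0.0000 ≤ continuation, so V_0 = 9.9715

£9.97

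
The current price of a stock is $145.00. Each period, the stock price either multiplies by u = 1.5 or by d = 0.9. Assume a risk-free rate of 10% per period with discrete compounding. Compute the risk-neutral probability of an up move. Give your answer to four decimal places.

Risk-neutral probability p = (1 + 0.1 − 0.9)/(1.5 − 0.9) = 0.2000/0.6000 = 0.3333

p = 0.3333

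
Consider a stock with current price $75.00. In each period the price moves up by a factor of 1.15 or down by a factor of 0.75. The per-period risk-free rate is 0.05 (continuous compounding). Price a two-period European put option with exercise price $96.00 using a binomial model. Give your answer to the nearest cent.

$13.50

Risk-neutral probability p = (e^0.05 − 0.75)/(1.15 − 0.75) = 0.3013/0.4000 = 0.7532
Terminal stock prices: S_uu = 99.19, S_ud = 64.69, S_dd = 42.19
Terminal payoffs (K − S): max(-3.187, 0) = 0, max(31.31, 0) = 31.31, max(53.81, 0) = 53.81
Node u (S = 86.25): V_u = e^(−0.05)·[0.7532·0.0000 + 0.2468·31.3125] = 7.3517
Node d (S = 56.25): V_d = e^(−0.05)·[0.7532·31.3125 + 0.2468·53.8125] = 35.0680
Node 0 (S = 75): V_0 = e^(−0.05)·[0.7532·7.3517 + 0.2468·35.0680] = 13.5005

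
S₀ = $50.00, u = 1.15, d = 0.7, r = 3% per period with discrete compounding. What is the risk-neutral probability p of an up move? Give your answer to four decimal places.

Risk-neutral probability p = (1 + 0.03 − 0.7)/(1.15 − 0.7) = 0.3300/0.4500 = 0.7333

p = 0.7333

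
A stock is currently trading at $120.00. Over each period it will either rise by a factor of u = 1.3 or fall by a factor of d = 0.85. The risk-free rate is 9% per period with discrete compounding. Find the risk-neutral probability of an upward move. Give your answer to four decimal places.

Risk-neutral probability p = (1 + 0.09 − 0.85)/(1.3 − 0.85) = 0.2400/0.4500 = 0.5333

p = 0.5333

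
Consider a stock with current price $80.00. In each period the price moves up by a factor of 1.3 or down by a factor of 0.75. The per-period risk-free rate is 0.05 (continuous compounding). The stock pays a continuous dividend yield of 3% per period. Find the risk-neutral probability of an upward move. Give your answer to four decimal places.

Per-period risk-free factor R = e^0.05 = 1.0513; dividend-adjusted growth = e^(0.05−0.03) = 1.0202.
Risk-neutral probability p = (1.0202 − 0.75)/(1.3 − 0.75) = 0.2702/0.5500 = 0.4913

p = 0.4913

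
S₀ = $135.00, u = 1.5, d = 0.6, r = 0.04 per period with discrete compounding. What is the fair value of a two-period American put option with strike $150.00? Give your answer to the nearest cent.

$40.49

Risk-neutral probability p = (1 + 0.04 − 0.6)/(1.5 − 0.6) = 0.4400/0.9000 = 0.4889
Terminal stock prices: S_uu = 303.8, S_ud = 121.5, S_dd = 48.6
Terminal payoffs (K − S): max(-153.8, 0) = 0, max(28.5, 0) = 28.5, max(101.4, 0) = 101.4
Node u (S = 202.5): continuation = 1/1.04·[0.4889·0.0000 + 0.5111·28.5000] = 14.0064; exercise value = 0.0000 ≤ continuation, so V_u = 14.0064
Node d (S = 81): continuation = 1/1.04·[0.4889·28.5000 + 0.5111·101.4000] = 63.2308; exercise value = 69.0000 > continuation, so V_d = 69.0000 (exercise)
Node 0 (S = 135): continuation = 1/1.04·[0.4889·14.0064 + 0.5111·69.0000] = 40.4945; exercise value = 15.0000 ≤ continuation, so V_0 = 40.4945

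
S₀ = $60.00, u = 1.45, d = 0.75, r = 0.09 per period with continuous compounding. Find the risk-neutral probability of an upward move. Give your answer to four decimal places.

Risk-neutral probability p = (e^0.09 − 0.75)/(1.45 − 0.75) = 0.3442/0.7000 = 0.4917

p = 0.4917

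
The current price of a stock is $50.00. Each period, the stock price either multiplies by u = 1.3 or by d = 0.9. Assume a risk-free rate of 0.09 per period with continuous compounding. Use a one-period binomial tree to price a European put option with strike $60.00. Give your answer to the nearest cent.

$7.05

Risk-neutral probability p = (e^0.09 − 0.9)/(1.3 − 0.9) = 0.1942/0.4000 = 0.4854
Terminal stock prices: S_u = 65, S_d = 45
Terminal payoffs (K − S): max(-5, 0) = 0, max(15, 0) = 15
Node 0 (S = 50): V_0 = e^(−0.09)·[0.4854·0.0000 + 0.5146·15.0000] = 7.0541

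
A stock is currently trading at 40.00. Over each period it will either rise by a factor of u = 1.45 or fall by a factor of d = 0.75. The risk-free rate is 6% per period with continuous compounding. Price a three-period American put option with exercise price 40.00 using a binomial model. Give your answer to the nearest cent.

6.46

Risk-neutral probability p = (e^0.06 − 0.75)/(1.45 − 0.75) = 0.3118/0.7000 = 0.4455
Terminal stock prices: S_uuu = 121.9, S_uud = 63.07, S_udd = 32.62, S_ddd = 16.88
Terminal payoffs (K − S): max(-81.94, 0) = 0, max(-23.07, 0) = 0, max(7.375, 0) = 7.375, max(23.12, 0) = 23.12
Node uu (S = 84.1): continuation = e^(−0.06)·[0.4455·0.0000 + 0.5545·0.0000] = 0.0000; exercise value = 0.0000 ≤ continuation, so V_uu = 0.0000
Node ud (S = 43.5): continuation = e^(−0.06)·[0.4455·0.0000 + 0.5545·7.3750] = 3.8514; exercise value = 0.0000 ≤ continuation, so V_ud = 3.8514
Node dd (S = 22.5): continuation = e^(−0.06)·[0.4455·7.3750 + 0.5545·23.1250] = 15.1706; exercise value = 17.5000 > continuation, so V_dd = 17.5000 (exercise)
Node u (S = 58): continuation = e^(−0.06)·[0.4455·0.0000 + 0.5545·3.8514] = 2.0113; exercise value = 0.0000 ≤ continuation, so V_u = 2.0113
Node d (S = 30): continuation = e^(−0.06)·[0.4455·3.8514 + 0.5545·17.5000] = 10.7548; exercise value = 10.0000 ≤ continuation, so V_d = 10.7548
Node 0 (S = 40): continuation = e^(−0.06)·[0.4455·2.0113 + 0.5545·10.7548] = 6.4603; exercise value = 0.0000 ≤ continuation, so V_0 = 6.4603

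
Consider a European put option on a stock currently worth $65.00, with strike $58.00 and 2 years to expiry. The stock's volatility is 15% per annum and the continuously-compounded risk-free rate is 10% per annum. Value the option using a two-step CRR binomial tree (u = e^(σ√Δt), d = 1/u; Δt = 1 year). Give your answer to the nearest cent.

CRR parameters: u = e^(σ√Δt) = e^(0.15·√1) = 1.1618, d = 1/u = 0.8607
Per-period rate: rΔt = 0.1·1 = 0.1, so R = e^0.1 = 1.1052
Risk-neutral probability p = (e^0.1 − 0.8607)/(1.1618 − 0.8607) = 0.2445/0.3011 = 0.8118
Terminal stock prices: S_uu = 87.74, S_ud = 65, S_dd = 48.15
Terminal payoffs (K − S): max(-29.74, 0) = 0, max(-7, 0) = 0, max(9.847, 0) = 9.847
Node u (S = 75.52): V_u = e^(−0.1)·[0.8118·0.0000 + 0.1882·0.0000] = 0.0000
Node d (S = 55.95): V_d = e^(−0.1)·[0.8118·0.0000 + 0.1882·9.8468] = 1.6766
Node 0 (S = 65): V_0 = e^(−0.1)·[0.8118·0.0000 + 0.1882·1.6766] = 0.2855

$0.29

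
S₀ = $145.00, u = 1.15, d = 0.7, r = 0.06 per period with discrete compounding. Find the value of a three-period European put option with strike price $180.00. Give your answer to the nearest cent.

Risk-neutral probability p = (1 + 0.06 − 0.7)/(1.15 − 0.7) = 0.3600/0.4500 = 0.8000
Terminal stock prices: S_uuu = 220.5, S_uud = 134.2, S_udd = 81.71, S_ddd = 49.73
Terminal payoffs (K − S): max(-40.53, 0) = 0, max(45.77, 0) = 45.77, max(98.29, 0) = 98.29, max(130.3, 0) = 130.3
Node uu (S = 191.8): V_uu = 1/1.06·[0.8000·0.0000 + 0.2000·45.7663] = 8.6351
Node ud (S = 116.7): V_ud = 1/1.06·[0.8000·45.7663 + 0.2000·98.2925] = 53.0863
Node dd (S = 71.05): V_dd = 1/1.06·[0.8000·98.2925 + 0.2000·130.2650] = 98.7613
Node u (S = 166.8): V_u = 1/1.06·[0.8000·8.6351 + 0.2000·53.0863] = 16.5334
Node d (S = 101.5): V_d = 1/1.06·[0.8000·53.0863 + 0.2000·98.7613] = 58.6994
Node 0 (S = 145): V_0 = 1/1.06·[0.8000·16.5334 + 0.2000·58.6994] = 23.5534

$23.55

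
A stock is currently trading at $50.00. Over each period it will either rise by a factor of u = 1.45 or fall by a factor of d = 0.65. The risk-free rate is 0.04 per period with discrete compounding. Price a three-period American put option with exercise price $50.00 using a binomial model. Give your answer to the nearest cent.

$11.42

Risk-neutral probability p = (1 + 0.04 − 0.65)/(1.45 − 0.65) = 0.3900/0.8000 = 0.4875
Terminal stock prices: S_uuu = 152.4, S_uud = 68.33, S_udd = 30.63, S_ddd = 13.73
Terminal payoffs (K − S): max(-102.4, 0) = 0, max(-18.33, 0) = 0, max(19.37, 0) = 19.37, max(36.27, 0) = 36.27
Node uu (S = 105.1): continuation = 1/1.04·[0.4875·0.0000 + 0.5125·0.0000] = 0.0000; exercise value = 0.0000 ≤ continuation, so V_uu = 0.0000
Node ud (S = 47.12): continuation = 1/1.04·[0.4875·0.0000 + 0.5125·19.3687] = 9.5447; exercise value = 2.8750 ≤ continuation, so V_ud = 9.5447
Node dd (S = 21.13): continuation = 1/1.04·[0.4875·19.3687 + 0.5125·36.2687] = 26.9519; exercise value = 28.8750 > continuation, so V_dd = 28.8750 (exercise)
Node u (S = 72.5): continuation = 1/1.04·[0.4875·0.0000 + 0.5125·9.5447] = 4.7035; exercise value = 0.0000 ≤ continuation, so V_u = 4.7035
Node d (S = 32.5): continuation = 1/1.04·[0.4875·9.5447 + 0.5125·28.8750] = 18.7033; exercise value = 17.5000 ≤ continuation, so V_d = 18.7033
Node 0 (S = 50): continuation = 1/1.04·[0.4875·4.7035 + 0.5125·18.7033] = 11.4216; exercise value = 0.0000 ≤ continuation, so V_0 = 11.4216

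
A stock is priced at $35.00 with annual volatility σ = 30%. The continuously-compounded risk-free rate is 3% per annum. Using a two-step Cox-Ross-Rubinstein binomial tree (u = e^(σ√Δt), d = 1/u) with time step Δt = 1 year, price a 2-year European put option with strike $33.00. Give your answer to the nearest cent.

$3.57

CRR parameters: u = e^(σ√Δt) = e^(0.3·√1) = 1.3499, d = 1/u = 0.7408
Per-period rate: rΔt = 0.03·1 = 0.03, so R = e^0.03 = 1.0305
Risk-neutral probability p = (e^0.03 − 0.7408)/(1.3499 − 0.7408) = 0.2896/0.6090 = 0.4756
Terminal stock prices: S_uu = 63.77, S_ud = 35, S_dd = 19.21
Terminal payoffs (K − S): max(-30.77, 0) = 0, max(-2, 0) = 0, max(13.79, 0) = 13.79
Node u (S = 47.25): V_u = e^(−0.03)·[0.4756·0.0000 + 0.5244·0.0000] = 0.0000
Node d (S = 25.93): V_d = e^(−0.03)·[0.4756·0.0000 + 0.5244·13.7916] = 7.0191
Node 0 (S = 35): V_0 = e^(−0.03)·[0.4756·0.0000 + 0.5244·7.0191] = 3.5723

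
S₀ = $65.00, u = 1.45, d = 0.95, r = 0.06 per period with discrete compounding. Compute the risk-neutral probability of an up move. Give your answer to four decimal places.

Risk-neutral probability p = (1 + 0.06 − 0.95)/(1.45 − 0.95) = 0.1100/0.5000 = 0.2200

p = 0.2200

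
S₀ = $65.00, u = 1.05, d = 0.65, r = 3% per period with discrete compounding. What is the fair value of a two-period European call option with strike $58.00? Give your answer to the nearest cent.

$11.62

Risk-neutral probability p = (1 + 0.03 − 0.65)/(1.05 − 0.65) = 0.3800/0.4000 = 0.9500
Terminal stock prices: S_uu = 71.66, S_ud = 44.36, S_dd = 27.46
Terminal payoffs (S − K): max(13.66, 0) = 13.66, max(-13.64, 0) = 0, max(-30.54, 0) = 0
Node u (S = 68.25): V_u = 1/1.03·[0.9500·13.6625 + 0.0500·0.0000] = 12.6013
Node d (S = 42.25): V_d = 1/1.03·[0.9500·0.0000 + 0.0500·0.0000] = 0.0000
Node 0 (S = 65): V_0 = 1/1.03·[0.9500·12.6013 + 0.0500·0.0000] = 11.6226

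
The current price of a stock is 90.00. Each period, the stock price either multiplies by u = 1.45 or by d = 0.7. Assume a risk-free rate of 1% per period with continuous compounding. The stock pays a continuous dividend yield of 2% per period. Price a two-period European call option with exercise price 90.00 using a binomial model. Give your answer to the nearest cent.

Per-period risk-free factor R = e^0.01 = 1.0101; dividend-adjusted growth = e^(0.01−0.02) = 0.9900.
Risk-neutral probability p = (0.9900 − 0.7)/(1.45 − 0.7) = 0.2900/0.7500 = 0.3867
Terminal stock prices: S_uu = 189.2, S_ud = 91.35, S_dd = 44.1
Terminal payoffs (S − K): max(99.22, 0) = 99.22, max(1.35, 0) = 1.35, max(-45.9, 0) = 0
Node u (S = 130.5): V_u = e^(−0.01)·[0.3867·99.2250 + 0.6133·1.3500] = 38.8114
Node d (S = 63): V_d = e^(−0.01)·[0.3867·1.3500 + 0.6133·0.0000] = 0.5169
Node 0 (S = 90): V_0 = e^(−0.01)·[0.3867·38.8114 + 0.6133·0.5169] = 15.1742

15.17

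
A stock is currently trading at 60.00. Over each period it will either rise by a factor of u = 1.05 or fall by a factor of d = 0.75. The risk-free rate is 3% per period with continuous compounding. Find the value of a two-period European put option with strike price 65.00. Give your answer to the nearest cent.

Risk-neutral probability p = (e^0.03 − 0.75)/(1.05 − 0.75) = 0.2805/0.3000 = 0.9348
Terminal stock prices: S_uu = 66.15, S_ud = 47.25, S_dd = 33.75
Terminal payoffs (K − S): max(-1.15, 0) = 0, max(17.75, 0) = 17.75, max(31.25, 0) = 31.25
Node u (S = 63): V_u = e^(−0.03)·[0.9348·0.0000 + 0.0652·17.7500] = 1.1223
Node d (S = 45): V_d = e^(−0.03)·[0.9348·17.7500 + 0.0652·31.2500] = 18.0790
Node 0 (S = 60): V_0 = e^(−0.03)·[0.9348·1.1223 + 0.0652·18.0790] = 2.1612

2.16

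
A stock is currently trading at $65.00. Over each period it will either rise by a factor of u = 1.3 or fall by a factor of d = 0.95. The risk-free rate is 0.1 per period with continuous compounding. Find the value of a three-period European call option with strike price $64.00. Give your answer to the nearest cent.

$18.64

Risk-neutral probability p = (e^0.1 − 0.95)/(1.3 − 0.95) = 0.1552/0.3500 = 0.4433
Terminal stock prices: S_uuu = 142.8, S_uud = 104.4, S_udd = 76.26, S_ddd = 55.73
Terminal payoffs (S − K): max(78.81, 0) = 78.81, max(40.36, 0) = 40.36, max(12.26, 0) = 12.26, max(-8.271, 0) = 0
Node uu (S = 109.9): V_uu = e^(−0.1)·[0.4433·78.8050 + 0.5567·40.3575] = 51.9404
Node ud (S = 80.27): V_ud = e^(−0.1)·[0.4433·40.3575 + 0.5567·12.2613] = 22.3654
Node dd (S = 58.66): V_dd = e^(−0.1)·[0.4433·12.2613 + 0.5567·0.0000] = 4.9187
Node u (S = 84.5): V_u = e^(−0.1)·[0.4433·51.9404 + 0.5567·22.3654] = 32.1012
Node d (S = 61.75): V_d = e^(−0.1)·[0.4433·22.3654 + 0.5567·4.9187] = 11.4495
Node 0 (S = 65): V_0 = e^(−0.1)·[0.4433·32.1012 + 0.5567·11.4495] = 18.6445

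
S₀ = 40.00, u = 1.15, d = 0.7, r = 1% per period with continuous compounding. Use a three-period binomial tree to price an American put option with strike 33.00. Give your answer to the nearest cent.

Risk-neutral probability p = (e^0.01 − 0.7)/(1.15 − 0.7) = 0.3101/0.4500 = 0.6890
Terminal stock prices: S_uuu = 60.83, S_uud = 37.03, S_udd = 22.54, S_ddd = 13.72
Terminal payoffs (K − S): max(-27.83, 0) = 0, max(-4.03, 0) = 0, max(10.46, 0) = 10.46, max(19.28, 0) = 19.28
Node uu (S = 52.9): continuation = e^(−0.01)·[0.6890·0.0000 + 0.3110·0.0000] = 0.0000; exercise value = 0.0000 ≤ continuation, so V_uu = 0.0000
Node ud (S = 32.2): continuation = e^(−0.01)·[0.6890·0.0000 + 0.3110·10.4600] = 3.2207; exercise value = 0.8000 ≤ continuation, so V_ud = 3.2207
Node dd (S = 19.6): continuation = e^(−0.01)·[0.6890·10.4600 + 0.3110·19.2800] = 13.0716; exercise value = 13.4000 > continuation, so V_dd = 13.4000 (exercise)
Node u (S = 46): continuation = e^(−0.01)·[0.6890·0.0000 + 0.3110·3.2207] = 0.9917; exercise value = 0.0000 ≤ continuation, so V_u = 0.9917
Node d (S = 28): continuation = e^(−0.01)·[0.6890·3.2207 + 0.3110·13.4000] = 6.3229; exercise value = 5.0000 ≤ continuation, so V_d = 6.3229
Node 0 (S = 40): continuation = e^(−0.01)·[0.6890·0.9917 + 0.3110·6.3229] = 2.6233; exercise value = 0.0000 ≤ continuation, so V_0 = 2.6233

2.62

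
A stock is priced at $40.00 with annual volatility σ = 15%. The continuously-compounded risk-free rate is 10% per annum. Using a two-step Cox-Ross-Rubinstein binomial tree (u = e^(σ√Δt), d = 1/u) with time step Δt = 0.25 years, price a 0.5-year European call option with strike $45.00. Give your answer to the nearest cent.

CRR parameters: u = e^(σ√Δt) = e^(0.15·√0.25) = 1.0779, d = 1/u = 0.9277
Per-period rate: rΔt = 0.1·0.25 = 0.025, so R = e^0.025 = 1.0253
Risk-neutral probability p = (e^0.025 − 0.9277)/(1.0779 − 0.9277) = 0.0976/0.1501 = 0.6499
Terminal stock prices: S_uu = 46.47, S_ud = 40, S_dd = 34.43
Terminal payoffs (S − K): max(1.473, 0) = 1.473, max(-5, 0) = 0, max(-10.57, 0) = 0
Node u (S = 43.12): V_u = e^(−0.025)·[0.6499·1.4734 + 0.3501·0.0000] = 0.9339
Node d (S = 37.11): V_d = e^(−0.025)·[0.6499·0.0000 + 0.3501·0.0000] = 0.0000
Node 0 (S = 40): V_0 = e^(−0.025)·[0.6499·0.9339 + 0.3501·0.0000] = 0.5919

$0.59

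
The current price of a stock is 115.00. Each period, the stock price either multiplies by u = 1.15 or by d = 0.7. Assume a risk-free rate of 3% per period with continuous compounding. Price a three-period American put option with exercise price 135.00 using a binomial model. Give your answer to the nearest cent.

Risk-neutral probability p = (e^0.03 − 0.7)/(1.15 − 0.7) = 0.3305/0.4500 = 0.7343
Terminal stock prices: S_uuu = 174.9, S_uud = 106.5, S_udd = 64.8, S_ddd = 39.44
Terminal payoffs (K − S): max(-39.9, 0) = 0, max(28.54, 0) = 28.54, max(70.2, 0) = 70.2, max(95.56, 0) = 95.56
Node uu (S = 152.1): continuation = e^(−0.03)·[0.7343·0.0000 + 0.2657·28.5388] = 7.3574; exercise value = 0.0000 ≤ continuation, so V_uu = 7.3574
Node ud (S = 92.57): continuation = e^(−0.03)·[0.7343·28.5388 + 0.2657·70.1975] = 38.4351; exercise value = 42.4250 > continuation, so V_ud = 42.4250 (exercise)
Node dd (S = 56.35): continuation = e^(−0.03)·[0.7343·70.1975 + 0.2657·95.5550] = 74.6601; exercise value = 78.6500 > continuation, so V_dd = 78.6500 (exercise)
Node u (S = 132.2): continuation = e^(−0.03)·[0.7343·7.3574 + 0.2657·42.4250] = 16.1806; exercise value = 2.7500 ≤ continuation, so V_u = 16.1806
Node d (S = 80.5): continuation = e^(−0.03)·[0.7343·42.4250 + 0.2657·78.6500] = 50.5101; exercise value = 54.5000 > continuation, so V_d = 54.5000 (exercise)
Node 0 (S = 115): continuation = e^(−0.03)·[0.7343·16.1806 + 0.2657·54.5000] = 25.5813; exercise value = 20.0000 ≤ continuation, so V_0 = 25.5813

25.58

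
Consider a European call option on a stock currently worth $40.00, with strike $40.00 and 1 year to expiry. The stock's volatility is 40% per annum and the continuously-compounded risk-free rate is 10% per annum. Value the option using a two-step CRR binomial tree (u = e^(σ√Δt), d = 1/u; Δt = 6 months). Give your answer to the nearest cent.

$7.42

CRR parameters: u = e^(σ√Δt) = e^(0.4·√0.5) = 1.3269, d = 1/u = 0.7536
Per-period rate: rΔt = 0.1·0.5 = 0.05, so R = e^0.05 = 1.0513
Risk-neutral probability p = (e^0.05 − 0.7536)/(1.3269 − 0.7536) = 0.2976/0.5733 = 0.5192
Terminal stock prices: S_uu = 70.43, S_ud = 40, S_dd = 22.72
Terminal payoffs (S − K): max(30.43, 0) = 30.43, max(0, 0) = 0, max(-17.28, 0) = 0
Node u (S = 53.08): V_u = e^(−0.05)·[0.5192·30.4262 + 0.4808·0.0000] = 15.0267
Node d (S = 30.15): V_d = e^(−0.05)·[0.5192·0.0000 + 0.4808·0.0000] = 0.0000
Node 0 (S = 40): V_0 = e^(−0.05)·[0.5192·15.0267 + 0.4808·0.0000] = 7.4213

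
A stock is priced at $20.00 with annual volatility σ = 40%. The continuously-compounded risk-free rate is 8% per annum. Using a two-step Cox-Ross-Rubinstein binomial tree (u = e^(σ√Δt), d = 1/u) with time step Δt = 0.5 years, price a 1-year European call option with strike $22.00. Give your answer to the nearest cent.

$3.06

CRR parameters: u = e^(σ√Δt) = e^(0.4·√0.5) = 1.3269, d = 1/u = 0.7536
Per-period rate: rΔt = 0.08·0.5 = 0.04, so R = e^0.04 = 1.0408
Risk-neutral probability p = (e^0.04 − 0.7536)/(1.3269 − 0.7536) = 0.2872/0.5733 = 0.5009
Terminal stock prices: S_uu = 35.21, S_ud = 20, S_dd = 11.36
Terminal payoffs (S − K): max(13.21, 0) = 13.21, max(-2, 0) = 0, max(-10.64, 0) = 0
Node u (S = 26.54): V_u = e^(−0.04)·[0.5009·13.2131 + 0.4991·0.0000] = 6.3595
Node d (S = 15.07): V_d = e^(−0.04)·[0.5009·0.0000 + 0.4991·0.0000] = 0.0000
Node 0 (S = 20): V_0 = e^(−0.04)·[0.5009·6.3595 + 0.4991·0.0000] = 3.0609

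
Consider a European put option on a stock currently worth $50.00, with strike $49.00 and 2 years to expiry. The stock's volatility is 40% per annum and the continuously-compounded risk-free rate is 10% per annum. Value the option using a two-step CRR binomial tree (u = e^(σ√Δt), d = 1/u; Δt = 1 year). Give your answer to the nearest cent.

$4.81

CRR parameters: u = e^(σ√Δt) = e^(0.4·√1) = 1.4918, d = 1/u = 0.6703
Per-period rate: rΔt = 0.1·1 = 0.1, so R = e^0.1 = 1.1052
Risk-neutral probability p = (e^0.1 − 0.6703)/(1.4918 − 0.6703) = 0.4349/0.8215 = 0.5293
Terminal stock prices: S_uu = 111.3, S_ud = 50, S_dd = 22.47
Terminal payoffs (K − S): max(-62.28, 0) = 0, max(-1, 0) = 0, max(26.53, 0) = 26.53
Node u (S = 74.59): V_u = e^(−0.1)·[0.5293·0.0000 + 0.4707·0.0000] = 0.0000
Node d (S = 33.52): V_d = e^(−0.1)·[0.5293·0.0000 + 0.4707·26.5336] = 11.3000
Node 0 (S = 50): V_0 = e^(−0.1)·[0.5293·0.0000 + 0.4707·11.3000] = 4.8124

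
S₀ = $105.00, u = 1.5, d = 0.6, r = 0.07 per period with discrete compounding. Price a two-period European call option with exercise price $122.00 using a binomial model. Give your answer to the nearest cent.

$27.21

Risk-neutral probability p = (1 + 0.07 − 0.6)/(1.5 − 0.6) = 0.4700/0.9000 = 0.5222
Terminal stock prices: S_uu = 236.2, S_ud = 94.5, S_dd = 37.8
Terminal payoffs (S − K): max(114.2, 0) = 114.2, max(-27.5, 0) = 0, max(-84.2, 0) = 0
Node u (S = 157.5): V_u = 1/1.07·[0.5222·114.2500 + 0.4778·0.0000] = 55.7606
Node d (S = 63): V_d = 1/1.07·[0.5222·0.0000 + 0.4778·0.0000] = 0.0000
Node 0 (S = 105): V_0 = 1/1.07·[0.5222·55.7606 + 0.4778·0.0000] = 27.2144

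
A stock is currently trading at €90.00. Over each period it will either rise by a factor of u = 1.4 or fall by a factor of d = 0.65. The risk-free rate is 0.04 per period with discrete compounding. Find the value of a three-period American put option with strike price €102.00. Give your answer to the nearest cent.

Risk-neutral probability p = (1 + 0.04 − 0.65)/(1.4 − 0.65) = 0.3900/0.7500 = 0.5200
Terminal stock prices: S_uuu = 247, S_uud = 114.7, S_udd = 53.23, S_ddd = 24.72
Terminal payoffs (K − S): max(-145, 0) = 0, max(-12.66, 0) = 0, max(48.77, 0) = 48.77, max(77.28, 0) = 77.28
Node uu (S = 176.4): continuation = 1/1.04·[0.5200·0.0000 + 0.4800·0.0000] = 0.0000; exercise value = 0.0000 ≤ continuation, so V_uu = 0.0000
Node ud (S = 81.9): continuation = 1/1.04·[0.5200·0.0000 + 0.4800·48.7650] = 22.5069; exercise value = 20.1000 ≤ continuation, so V_ud = 22.5069
Node dd (S = 38.03): continuation = 1/1.04·[0.5200·48.7650 + 0.4800·77.2837] = 60.0519; exercise value = 63.9750 > continuation, so V_dd = 63.9750 (exercise)
Node u (S = 126): continuation = 1/1.04·[0.5200·0.0000 + 0.4800·22.5069] = 10.3878; exercise value = 0.0000 ≤ continuation, so V_u = 10.3878
Node d (S = 58.5): continuation = 1/1.04·[0.5200·22.5069 + 0.4800·63.9750] = 40.7804; exercise value = 43.5000 > continuation, so V_d = 43.5000 (exercise)
Node 0 (S = 90): continuation = 1/1.04·[0.5200·10.3878 + 0.4800·43.5000] = 25.2708; exercise value = 12.0000 ≤ continuation, so V_0 = 25.2708

€25.27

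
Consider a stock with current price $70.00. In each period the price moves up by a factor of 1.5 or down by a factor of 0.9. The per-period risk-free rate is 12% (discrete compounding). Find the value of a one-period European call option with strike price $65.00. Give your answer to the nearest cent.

Risk-neutral probability p = (1 + 0.12 − 0.9)/(1.5 − 0.9) = 0.2200/0.6000 = 0.3667
Terminal stock prices: S_u = 105, S_d = 63
Terminal payoffs (S − K): max(40, 0) = 40, max(-2, 0) = 0
Node 0 (S = 70): V_0 = 1/1.12·[0.3667·40.0000 + 0.6333·0.0000] = 13.0952

$13.10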